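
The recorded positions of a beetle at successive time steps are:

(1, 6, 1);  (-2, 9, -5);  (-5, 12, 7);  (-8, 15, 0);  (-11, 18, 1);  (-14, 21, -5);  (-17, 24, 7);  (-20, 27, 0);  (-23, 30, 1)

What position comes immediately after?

(-26, 33, -5)

First: linear, -3 per step → -26 at step 9.
Second: linear, +3 per step → 33 at step 9.
Third: cycles through 1, -5, 7, 0 every 4 steps. Step 9 lands at position 1 of the cycle → -5.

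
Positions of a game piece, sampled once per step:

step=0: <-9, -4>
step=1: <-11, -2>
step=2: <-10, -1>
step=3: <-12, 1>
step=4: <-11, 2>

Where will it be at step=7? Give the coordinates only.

Step-to-step displacements: <-2, +2>, <+1, +1>, <-2, +2>, <+1, +1> — a repeating cycle of length 2.
step 5: apply <-2, +2> → <-13, 4>
step 6: apply <+1, +1> → <-12, 5>
step 7: apply <-2, +2> → <-14, 7>

<-14, 7>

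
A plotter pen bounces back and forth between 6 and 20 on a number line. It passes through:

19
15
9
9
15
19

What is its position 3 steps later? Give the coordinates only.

11

The value reflects between 6 and 20, moving 6 per step.
  step 6: 19 → 13
  step 7: 13 → 7
  step 8: 7 → 11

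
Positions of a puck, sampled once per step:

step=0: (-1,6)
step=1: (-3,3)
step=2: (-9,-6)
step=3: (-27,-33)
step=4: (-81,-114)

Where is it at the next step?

(-243,-357)

The jumps are (-2,-3), (-6,-9), (-18,-27), (-54,-81) — a geometric progression with ratio 3.
step 5: (-81,-114) + (-162,-243) → (-243,-357)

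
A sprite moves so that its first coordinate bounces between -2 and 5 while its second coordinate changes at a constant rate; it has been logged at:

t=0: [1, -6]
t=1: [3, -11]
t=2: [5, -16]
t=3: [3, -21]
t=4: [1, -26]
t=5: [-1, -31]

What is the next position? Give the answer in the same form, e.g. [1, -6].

The first coordinate travels 2 per step and bounces off the walls at -2 and 5.
  step 6: -1 → -1
The second coordinate changes by -5 each step: at step 6 it is -36.

[-1, -36]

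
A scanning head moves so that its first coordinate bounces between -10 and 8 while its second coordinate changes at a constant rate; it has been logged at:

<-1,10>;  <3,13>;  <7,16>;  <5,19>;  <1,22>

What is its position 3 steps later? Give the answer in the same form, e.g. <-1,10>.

<-9,31>

The first coordinate reflects between -10 and 8, moving 4 per step.
  step 5: 1 → -3
  step 6: -3 → -7
  step 7: -7 → -9
The second coordinate changes by +3 each step: at step 7 it is 31.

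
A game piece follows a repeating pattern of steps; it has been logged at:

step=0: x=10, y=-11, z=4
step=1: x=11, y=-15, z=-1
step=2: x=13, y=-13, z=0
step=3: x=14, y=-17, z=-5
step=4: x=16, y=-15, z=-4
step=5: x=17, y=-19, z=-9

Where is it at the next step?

Differencing gives (+1, -4, -5), (+2, +2, +1), (+1, -4, -5), (+2, +2, +1), (+1, -4, -5). This is the pattern (+1, -4, -5), (+2, +2, +1) repeated.
step 6: apply (+2, +2, +1) → x=19, y=-17, z=-8

x=19, y=-17, z=-8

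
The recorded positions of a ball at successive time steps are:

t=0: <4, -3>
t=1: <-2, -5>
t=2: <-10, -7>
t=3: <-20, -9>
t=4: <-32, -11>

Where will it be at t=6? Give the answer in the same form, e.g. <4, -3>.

Successive displacements: <-6, -2>, <-8, -2>, <-10, -2>, <-12, -2> — each changes by <-2, +0>.
step 5: <-32, -11> + <-14, -2> → <-46, -13>
step 6: <-46, -13> + <-16, -2> → <-62, -15>

<-62, -15>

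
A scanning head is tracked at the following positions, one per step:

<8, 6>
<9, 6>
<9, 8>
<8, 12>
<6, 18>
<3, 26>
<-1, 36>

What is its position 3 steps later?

Taking differences between consecutive positions: <+1, +0>, <+0, +2>, <-1, +4>, <-2, +6>, <-3, +8>, <-4, +10>. These grow by <-1, +2> each step.
step 7: <-1, 36> + <-5, +12> → <-6, 48>
step 8: <-6, 48> + <-6, +14> → <-12, 62>
step 9: <-12, 62> + <-7, +16> → <-19, 78>

<-19, 78>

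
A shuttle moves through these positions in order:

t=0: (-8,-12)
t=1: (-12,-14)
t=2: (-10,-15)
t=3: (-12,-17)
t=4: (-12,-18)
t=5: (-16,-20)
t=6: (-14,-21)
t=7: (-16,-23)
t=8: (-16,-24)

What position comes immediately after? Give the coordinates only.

(-20,-26)

The moves between consecutive positions are (-4,-2), (+2,-1), (-2,-2), (+0,-1), (-4,-2), (+2,-1), (-2,-2), (+0,-1); they repeat the 4-cycle [(-4,-2), (+2,-1), (-2,-2), (+0,-1)].
step 9: apply (-4,-2) → (-20,-26)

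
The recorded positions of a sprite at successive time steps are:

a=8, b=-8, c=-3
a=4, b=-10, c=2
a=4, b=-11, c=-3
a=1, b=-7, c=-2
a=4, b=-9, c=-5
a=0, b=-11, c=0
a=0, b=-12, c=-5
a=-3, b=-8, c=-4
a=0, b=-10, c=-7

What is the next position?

a=-4, b=-12, c=-2

Differencing gives (-4, -2, +5), (+0, -1, -5), (-3, +4, +1), (+3, -2, -3), (-4, -2, +5), (+0, -1, -5), (-3, +4, +1), (+3, -2, -3). This is the pattern (-4, -2, +5), (+0, -1, -5), (-3, +4, +1), (+3, -2, -3) repeated.
step 9: apply (-4, -2, +5) → a=-4, b=-12, c=-2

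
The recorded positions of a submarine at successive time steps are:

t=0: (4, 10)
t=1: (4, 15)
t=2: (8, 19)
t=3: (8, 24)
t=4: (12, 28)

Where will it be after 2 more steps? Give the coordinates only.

(16, 37)

The moves between consecutive positions are (+0, +5), (+4, +4), (+0, +5), (+4, +4); they repeat the 2-cycle [(+0, +5), (+4, +4)].
step 5: apply (+0, +5) → (12, 33)
step 6: apply (+4, +4) → (16, 37)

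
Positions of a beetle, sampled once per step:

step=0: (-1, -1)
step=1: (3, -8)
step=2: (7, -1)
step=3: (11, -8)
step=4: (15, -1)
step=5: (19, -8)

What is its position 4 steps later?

(35, -8)

First: linear, +4 per step → 35 at step 9.
Second: cycles through -1, -8 every 2 steps. Step 9 lands at position 1 of the cycle → -8.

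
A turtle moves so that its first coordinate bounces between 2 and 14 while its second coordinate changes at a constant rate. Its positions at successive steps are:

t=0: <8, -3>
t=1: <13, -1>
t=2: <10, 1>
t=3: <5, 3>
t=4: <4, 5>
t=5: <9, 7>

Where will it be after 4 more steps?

<5, 15>

The first coordinate travels 5 per step and bounces off the walls at 2 and 14.
  step 6: 9 → 14
  step 7: 14 → 9
  step 8: 9 → 4
  step 9: 4 → 5
The second coordinate changes by +2 each step: at step 9 it is 15.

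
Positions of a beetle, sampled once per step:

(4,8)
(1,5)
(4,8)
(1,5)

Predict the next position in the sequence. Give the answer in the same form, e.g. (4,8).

Step-to-step displacements: (-3,-3), (+3,+3), (-3,-3); each is -1× the previous.
step 4: (1,5) + (+3,+3) → (4,8)

(4,8)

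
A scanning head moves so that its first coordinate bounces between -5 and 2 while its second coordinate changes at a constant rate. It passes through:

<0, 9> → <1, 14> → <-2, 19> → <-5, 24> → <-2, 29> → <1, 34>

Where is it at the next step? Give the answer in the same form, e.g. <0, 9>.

<0, 39>

The first coordinate reflects between -5 and 2, moving 3 per step.
  step 6: 1 → 0
The second coordinate changes by +5 each step: at step 6 it is 39.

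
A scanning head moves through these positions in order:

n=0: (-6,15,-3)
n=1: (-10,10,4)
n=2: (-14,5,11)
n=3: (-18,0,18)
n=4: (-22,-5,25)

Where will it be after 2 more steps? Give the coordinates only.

(-30,-15,39)

Constant displacement of (-4,-5,+7) per step.
step 5: (-22,-5,25) + (-4,-5,+7) → (-26,-10,32)
step 6: (-26,-10,32) + (-4,-5,+7) → (-30,-15,39)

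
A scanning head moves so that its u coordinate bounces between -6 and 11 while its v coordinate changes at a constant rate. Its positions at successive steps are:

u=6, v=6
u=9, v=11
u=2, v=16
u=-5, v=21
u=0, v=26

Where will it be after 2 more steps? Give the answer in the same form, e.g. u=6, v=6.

The u coordinate travels 7 per step and bounces off the walls at -6 and 11.
  step 5: 0 → 7
  step 6: 7 → 8
The v coordinate changes by +5 each step: at step 6 it is 36.

u=8, v=36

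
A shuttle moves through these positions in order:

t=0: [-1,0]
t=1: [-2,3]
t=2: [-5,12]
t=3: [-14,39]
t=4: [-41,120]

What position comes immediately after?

Consecutive displacements [-1,+3], [-3,+9], [-9,+27], [-27,+81] scale by a factor of 3 each step.
step 5: [-41,120] + [-81,+243] → [-122,363]

[-122,363]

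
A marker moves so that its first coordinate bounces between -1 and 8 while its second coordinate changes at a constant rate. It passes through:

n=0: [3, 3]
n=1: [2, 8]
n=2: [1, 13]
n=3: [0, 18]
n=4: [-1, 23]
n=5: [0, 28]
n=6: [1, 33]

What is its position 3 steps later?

The first coordinate reflects between -1 and 8, moving 1 per step.
  step 7: 1 → 2
  step 8: 2 → 3
  step 9: 3 → 4
The second coordinate changes by +5 each step: at step 9 it is 48.

[4, 48]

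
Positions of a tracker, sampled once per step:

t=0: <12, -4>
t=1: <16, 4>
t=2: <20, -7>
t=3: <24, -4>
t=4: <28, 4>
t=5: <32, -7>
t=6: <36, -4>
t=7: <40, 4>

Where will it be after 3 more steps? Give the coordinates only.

First: linear, +4 per step → 52 at step 10.
Second: cycles through -4, 4, -7 every 3 steps. Step 10 lands at position 1 of the cycle → 4.

<52, 4>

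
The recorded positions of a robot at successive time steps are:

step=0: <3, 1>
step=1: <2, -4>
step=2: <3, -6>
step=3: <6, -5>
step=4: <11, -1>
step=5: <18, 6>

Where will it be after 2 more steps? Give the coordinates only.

Taking differences between consecutive positions: <-1, -5>, <+1, -2>, <+3, +1>, <+5, +4>, <+7, +7>. These grow by <+2, +3> each step.
step 6: <18, 6> + <+9, +10> → <27, 16>
step 7: <27, 16> + <+11, +13> → <38, 29>

<38, 29>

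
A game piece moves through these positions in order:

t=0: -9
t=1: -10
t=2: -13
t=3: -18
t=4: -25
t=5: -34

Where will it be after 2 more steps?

First differences are -1, -3, -5, -7, -9; their common second difference is -2 (constant acceleration).
step 6: -34 − 11 → -45
step 7: -45 − 13 → -58

-58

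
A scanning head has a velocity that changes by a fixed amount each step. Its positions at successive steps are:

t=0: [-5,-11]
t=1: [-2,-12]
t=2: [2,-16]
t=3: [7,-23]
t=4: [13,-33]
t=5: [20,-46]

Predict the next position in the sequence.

Taking differences between consecutive positions: [+3,-1], [+4,-4], [+5,-7], [+6,-10], [+7,-13]. These grow by [+1,-3] each step.
step 6: [20,-46] + [+8,-16] → [28,-62]

[28,-62]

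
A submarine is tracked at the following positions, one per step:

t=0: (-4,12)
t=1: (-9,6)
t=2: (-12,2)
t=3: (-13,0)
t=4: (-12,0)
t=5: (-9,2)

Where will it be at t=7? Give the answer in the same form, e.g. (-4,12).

First differences are (-5,-6), (-3,-4), (-1,-2), (+1,+0), (+3,+2); their common second difference is (+2,+2) (constant acceleration).
step 6: (-9,2) + (+5,+4) → (-4,6)
step 7: (-4,6) + (+7,+6) → (3,12)

(3,12)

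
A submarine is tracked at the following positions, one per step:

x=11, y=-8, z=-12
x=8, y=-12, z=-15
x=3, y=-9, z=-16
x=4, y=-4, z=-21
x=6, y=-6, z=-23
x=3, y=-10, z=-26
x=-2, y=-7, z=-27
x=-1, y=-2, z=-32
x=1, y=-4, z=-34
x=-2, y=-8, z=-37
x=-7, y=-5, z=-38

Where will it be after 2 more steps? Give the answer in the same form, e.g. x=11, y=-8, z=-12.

The moves between consecutive positions are (-3,-4,-3), (-5,+3,-1), (+1,+5,-5), (+2,-2,-2), (-3,-4,-3), (-5,+3,-1), (+1,+5,-5), (+2,-2,-2), (-3,-4,-3), (-5,+3,-1); they repeat the 4-cycle [(-3,-4,-3), (-5,+3,-1), (+1,+5,-5), (+2,-2,-2)].
step 11: apply (+1,+5,-5) → x=-6, y=0, z=-43
step 12: apply (+2,-2,-2) → x=-4, y=-2, z=-45

x=-4, y=-2, z=-45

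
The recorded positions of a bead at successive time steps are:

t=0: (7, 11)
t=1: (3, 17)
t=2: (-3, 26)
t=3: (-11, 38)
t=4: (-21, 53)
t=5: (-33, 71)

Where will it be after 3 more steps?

First differences are (-4, +6), (-6, +9), (-8, +12), (-10, +15), (-12, +18); their common second difference is (-2, +3) (constant acceleration).
step 6: (-33, 71) + (-14, +21) → (-47, 92)
step 7: (-47, 92) + (-16, +24) → (-63, 116)
step 8: (-63, 116) + (-18, +27) → (-81, 143)

(-81, 143)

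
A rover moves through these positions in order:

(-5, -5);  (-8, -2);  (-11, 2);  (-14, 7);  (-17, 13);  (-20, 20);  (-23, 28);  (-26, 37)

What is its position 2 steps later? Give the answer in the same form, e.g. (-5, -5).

First differences are (-3, +3), (-3, +4), (-3, +5), (-3, +6), (-3, +7), (-3, +8), (-3, +9); their common second difference is (+0, +1) (constant acceleration).
step 8: (-26, 37) + (-3, +10) → (-29, 47)
step 9: (-29, 47) + (-3, +11) → (-32, 58)

(-32, 58)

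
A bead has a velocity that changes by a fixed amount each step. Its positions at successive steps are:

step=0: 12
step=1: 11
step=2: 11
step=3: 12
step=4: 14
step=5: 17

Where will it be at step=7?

Successive displacements: -1, +0, +1, +2, +3 — each changes by +1.
step 6: 17 + 4 → 21
step 7: 21 + 5 → 26

26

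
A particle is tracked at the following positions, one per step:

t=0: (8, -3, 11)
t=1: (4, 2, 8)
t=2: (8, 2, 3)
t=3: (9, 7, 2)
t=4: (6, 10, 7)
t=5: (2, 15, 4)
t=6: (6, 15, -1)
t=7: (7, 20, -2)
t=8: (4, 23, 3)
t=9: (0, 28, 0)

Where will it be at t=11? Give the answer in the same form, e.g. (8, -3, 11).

The moves between consecutive positions are (-4, +5, -3), (+4, +0, -5), (+1, +5, -1), (-3, +3, +5), (-4, +5, -3), (+4, +0, -5), (+1, +5, -1), (-3, +3, +5), (-4, +5, -3); they repeat the 4-cycle [(-4, +5, -3), (+4, +0, -5), (+1, +5, -1), (-3, +3, +5)].
step 10: apply (+4, +0, -5) → (4, 28, -5)
step 11: apply (+1, +5, -1) → (5, 33, -6)

(5, 33, -6)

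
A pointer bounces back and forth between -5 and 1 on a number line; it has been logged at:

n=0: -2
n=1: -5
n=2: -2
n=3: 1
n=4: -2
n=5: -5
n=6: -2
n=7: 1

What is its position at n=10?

-2

The value reflects between -5 and 1, moving 3 per step.
  step 8: 1 → -2
  step 9: -2 → -5
  step 10: -5 → -2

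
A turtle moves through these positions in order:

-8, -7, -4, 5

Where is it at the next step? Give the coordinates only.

The jumps are +1, +3, +9 — a geometric progression with ratio 3.
step 4: 5 + 27 → 32

32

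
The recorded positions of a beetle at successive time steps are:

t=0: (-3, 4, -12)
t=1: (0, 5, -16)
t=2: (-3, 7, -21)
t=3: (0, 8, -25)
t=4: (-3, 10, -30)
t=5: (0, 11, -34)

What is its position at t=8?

The moves between consecutive positions are (+3, +1, -4), (-3, +2, -5), (+3, +1, -4), (-3, +2, -5), (+3, +1, -4); they repeat the 2-cycle [(+3, +1, -4), (-3, +2, -5)].
step 6: apply (-3, +2, -5) → (-3, 13, -39)
step 7: apply (+3, +1, -4) → (0, 14, -43)
step 8: apply (-3, +2, -5) → (-3, 16, -48)

(-3, 16, -48)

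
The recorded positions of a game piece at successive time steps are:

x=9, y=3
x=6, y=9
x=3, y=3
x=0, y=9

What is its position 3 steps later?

x=-9, y=3

X: linear, -3 per step → -9 at step 6.
Y: cycles through 3, 9 every 2 steps. Step 6 lands at position 0 of the cycle → 3.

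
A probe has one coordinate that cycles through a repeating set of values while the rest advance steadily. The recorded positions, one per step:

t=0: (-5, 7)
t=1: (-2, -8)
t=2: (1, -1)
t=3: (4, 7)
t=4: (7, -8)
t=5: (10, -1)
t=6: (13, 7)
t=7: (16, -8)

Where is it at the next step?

The first coordinate changes by +3 each step, so at step 8 it is -5 + 8·(3) = 19.
The second coordinate repeats the cycle [7, -8, -1] with period 3; step 8 mod 3 = 2, giving -1.

(19, -1)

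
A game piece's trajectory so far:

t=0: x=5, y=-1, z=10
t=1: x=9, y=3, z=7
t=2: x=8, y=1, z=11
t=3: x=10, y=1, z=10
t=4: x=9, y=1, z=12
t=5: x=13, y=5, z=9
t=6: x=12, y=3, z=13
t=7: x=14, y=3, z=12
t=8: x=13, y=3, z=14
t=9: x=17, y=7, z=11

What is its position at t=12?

x=17, y=5, z=16

Step-to-step displacements: (+4, +4, -3), (-1, -2, +4), (+2, +0, -1), (-1, +0, +2), (+4, +4, -3), (-1, -2, +4), (+2, +0, -1), (-1, +0, +2), (+4, +4, -3) — a repeating cycle of length 4.
step 10: apply (-1, -2, +4) → x=16, y=5, z=15
step 11: apply (+2, +0, -1) → x=18, y=5, z=14
step 12: apply (-1, +0, +2) → x=17, y=5, z=16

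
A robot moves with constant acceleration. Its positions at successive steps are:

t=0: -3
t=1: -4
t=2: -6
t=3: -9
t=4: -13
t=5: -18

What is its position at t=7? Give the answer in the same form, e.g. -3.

Taking differences between consecutive positions: -1, -2, -3, -4, -5. These grow by -1 each step.
step 6: -18 − 6 → -24
step 7: -24 − 7 → -31

-31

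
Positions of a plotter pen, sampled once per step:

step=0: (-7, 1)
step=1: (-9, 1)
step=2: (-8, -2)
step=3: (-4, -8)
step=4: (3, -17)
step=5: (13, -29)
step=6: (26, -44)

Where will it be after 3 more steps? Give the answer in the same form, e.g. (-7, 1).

Successive displacements: (-2, +0), (+1, -3), (+4, -6), (+7, -9), (+10, -12), (+13, -15) — each changes by (+3, -3).
step 7: (26, -44) + (+16, -18) → (42, -62)
step 8: (42, -62) + (+19, -21) → (61, -83)
step 9: (61, -83) + (+22, -24) → (83, -107)

(83, -107)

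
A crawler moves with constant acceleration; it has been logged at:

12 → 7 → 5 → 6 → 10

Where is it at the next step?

17

Taking differences between consecutive positions: -5, -2, +1, +4. These grow by +3 each step.
step 5: 10 + 7 → 17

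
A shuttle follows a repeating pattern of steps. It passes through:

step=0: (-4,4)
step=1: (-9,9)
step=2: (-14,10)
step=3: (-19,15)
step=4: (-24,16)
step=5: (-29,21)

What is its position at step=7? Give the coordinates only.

The moves between consecutive positions are (-5,+5), (-5,+1), (-5,+5), (-5,+1), (-5,+5); they repeat the 2-cycle [(-5,+5), (-5,+1)].
step 6: apply (-5,+1) → (-34,22)
step 7: apply (-5,+5) → (-39,27)

(-39,27)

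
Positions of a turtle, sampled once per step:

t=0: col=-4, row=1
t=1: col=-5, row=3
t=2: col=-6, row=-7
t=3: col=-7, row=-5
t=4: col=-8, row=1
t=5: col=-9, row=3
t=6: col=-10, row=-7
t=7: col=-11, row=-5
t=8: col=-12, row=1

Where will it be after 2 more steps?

The col coordinate changes by -1 each step, so at step 10 it is -4 + 10·(-1) = -14.
The row coordinate repeats the cycle [1, 3, -7, -5] with period 4; step 10 mod 4 = 2, giving -7.

col=-14, row=-7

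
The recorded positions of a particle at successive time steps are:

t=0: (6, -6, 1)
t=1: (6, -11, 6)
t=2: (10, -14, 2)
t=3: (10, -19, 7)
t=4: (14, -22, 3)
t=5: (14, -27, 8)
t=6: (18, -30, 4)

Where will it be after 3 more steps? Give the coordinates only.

(22, -43, 10)

Differencing gives (+0, -5, +5), (+4, -3, -4), (+0, -5, +5), (+4, -3, -4), (+0, -5, +5), (+4, -3, -4). This is the pattern (+0, -5, +5), (+4, -3, -4) repeated.
step 7: apply (+0, -5, +5) → (18, -35, 9)
step 8: apply (+4, -3, -4) → (22, -38, 5)
step 9: apply (+0, -5, +5) → (22, -43, 10)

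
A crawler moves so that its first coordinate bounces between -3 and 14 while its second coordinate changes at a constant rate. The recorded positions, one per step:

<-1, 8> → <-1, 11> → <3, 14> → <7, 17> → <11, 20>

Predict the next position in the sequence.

<13, 23>

The first coordinate reflects between -3 and 14, moving 4 per step.
  step 5: 11 → 13
The second coordinate changes by +3 each step: at step 5 it is 23.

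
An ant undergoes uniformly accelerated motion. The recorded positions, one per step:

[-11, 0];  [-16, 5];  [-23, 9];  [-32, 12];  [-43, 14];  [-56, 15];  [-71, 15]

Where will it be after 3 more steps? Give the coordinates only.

Successive displacements: [-5, +5], [-7, +4], [-9, +3], [-11, +2], [-13, +1], [-15, +0] — each changes by [-2, -1].
step 7: [-71, 15] + [-17, -1] → [-88, 14]
step 8: [-88, 14] + [-19, -2] → [-107, 12]
step 9: [-107, 12] + [-21, -3] → [-128, 9]

[-128, 9]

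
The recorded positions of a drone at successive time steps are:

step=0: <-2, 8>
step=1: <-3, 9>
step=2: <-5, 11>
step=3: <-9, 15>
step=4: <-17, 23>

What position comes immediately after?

Consecutive displacements <-1, +1>, <-2, +2>, <-4, +4>, <-8, +8> scale by a factor of 2 each step.
step 5: <-17, 23> + <-16, +16> → <-33, 39>

<-33, 39>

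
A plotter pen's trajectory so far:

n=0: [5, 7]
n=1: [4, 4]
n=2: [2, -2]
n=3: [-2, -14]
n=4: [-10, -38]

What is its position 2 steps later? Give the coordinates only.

[-58, -182]

The jumps are [-1, -3], [-2, -6], [-4, -12], [-8, -24] — a geometric progression with ratio 2.
step 5: [-10, -38] + [-16, -48] → [-26, -86]
step 6: [-26, -86] + [-32, -96] → [-58, -182]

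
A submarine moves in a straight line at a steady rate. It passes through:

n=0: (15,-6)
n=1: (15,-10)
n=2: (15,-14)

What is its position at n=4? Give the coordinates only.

The position changes by (+0,-4) every step.
step 3: (15,-14) + (+0,-4) → (15,-18)
step 4: (15,-18) + (+0,-4) → (15,-22)

(15,-22)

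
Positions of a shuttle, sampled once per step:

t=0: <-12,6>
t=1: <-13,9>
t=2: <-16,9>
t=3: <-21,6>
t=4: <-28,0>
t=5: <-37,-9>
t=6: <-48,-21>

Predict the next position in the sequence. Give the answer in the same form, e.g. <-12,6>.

<-61,-36>

Successive displacements: <-1,+3>, <-3,+0>, <-5,-3>, <-7,-6>, <-9,-9>, <-11,-12> — each changes by <-2,-3>.
step 7: <-48,-21> + <-13,-15> → <-61,-36>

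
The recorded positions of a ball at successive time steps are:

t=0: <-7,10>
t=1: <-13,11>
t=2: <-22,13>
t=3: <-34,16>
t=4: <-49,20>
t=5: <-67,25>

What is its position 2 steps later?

<-112,38>

Taking differences between consecutive positions: <-6,+1>, <-9,+2>, <-12,+3>, <-15,+4>, <-18,+5>. These grow by <-3,+1> each step.
step 6: <-67,25> + <-21,+6> → <-88,31>
step 7: <-88,31> + <-24,+7> → <-112,38>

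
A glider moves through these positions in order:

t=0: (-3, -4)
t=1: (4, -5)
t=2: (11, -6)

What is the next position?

Each step adds (+7, -1) to the position.
step 3: (11, -6) + (+7, -1) → (18, -7)

(18, -7)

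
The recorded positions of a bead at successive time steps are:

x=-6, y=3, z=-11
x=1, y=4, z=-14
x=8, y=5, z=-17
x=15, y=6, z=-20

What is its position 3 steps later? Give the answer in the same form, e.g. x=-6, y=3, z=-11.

x=36, y=9, z=-29

The position changes by (+7,+1,-3) every step.
step 4: x=15, y=6, z=-20 + (+7,+1,-3) → x=22, y=7, z=-23
step 5: x=22, y=7, z=-23 + (+7,+1,-3) → x=29, y=8, z=-26
step 6: x=29, y=8, z=-26 + (+7,+1,-3) → x=36, y=9, z=-29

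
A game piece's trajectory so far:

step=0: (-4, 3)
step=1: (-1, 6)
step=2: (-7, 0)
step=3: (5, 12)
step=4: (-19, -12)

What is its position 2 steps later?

The jumps are (+3, +3), (-6, -6), (+12, +12), (-24, -24) — a geometric progression with ratio -2.
step 5: (-19, -12) + (+48, +48) → (29, 36)
step 6: (29, 36) + (-96, -96) → (-67, -60)

(-67, -60)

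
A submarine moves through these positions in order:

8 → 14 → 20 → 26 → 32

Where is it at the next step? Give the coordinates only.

38

Each step adds +6 to the position.
step 5: 32 + 6 → 38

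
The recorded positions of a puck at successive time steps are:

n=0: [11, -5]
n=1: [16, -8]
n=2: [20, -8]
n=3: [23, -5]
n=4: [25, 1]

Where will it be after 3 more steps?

[25, 37]

Successive displacements: [+5, -3], [+4, +0], [+3, +3], [+2, +6] — each changes by [-1, +3].
step 5: [25, 1] + [+1, +9] → [26, 10]
step 6: [26, 10] + [+0, +12] → [26, 22]
step 7: [26, 22] + [-1, +15] → [25, 37]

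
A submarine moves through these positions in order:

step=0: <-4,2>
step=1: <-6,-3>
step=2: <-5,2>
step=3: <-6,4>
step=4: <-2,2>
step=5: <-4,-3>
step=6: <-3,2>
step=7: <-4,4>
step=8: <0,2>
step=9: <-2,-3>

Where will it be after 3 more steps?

Step-to-step displacements: <-2,-5>, <+1,+5>, <-1,+2>, <+4,-2>, <-2,-5>, <+1,+5>, <-1,+2>, <+4,-2>, <-2,-5> — a repeating cycle of length 4.
step 10: apply <+1,+5> → <-1,2>
step 11: apply <-1,+2> → <-2,4>
step 12: apply <+4,-2> → <2,2>

<2,2>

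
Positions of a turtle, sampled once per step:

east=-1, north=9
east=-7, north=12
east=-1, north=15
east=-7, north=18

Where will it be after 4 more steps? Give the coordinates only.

east=-7, north=30

East: cycles through -1, -7 every 2 steps. Step 7 lands at position 1 of the cycle → -7.
North: linear, +3 per step → 30 at step 7.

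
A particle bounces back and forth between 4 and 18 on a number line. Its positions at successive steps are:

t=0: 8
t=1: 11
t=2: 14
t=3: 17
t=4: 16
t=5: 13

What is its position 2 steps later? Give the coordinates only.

7

The value reflects between 4 and 18, moving 3 per step.
  step 6: 13 → 10
  step 7: 10 → 7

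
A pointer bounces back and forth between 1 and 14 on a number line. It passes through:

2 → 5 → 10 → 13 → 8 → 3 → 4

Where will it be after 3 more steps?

9

The value reflects between 1 and 14, moving 5 per step.
  step 7: 4 → 9
  step 8: 9 → 14
  step 9: 14 → 9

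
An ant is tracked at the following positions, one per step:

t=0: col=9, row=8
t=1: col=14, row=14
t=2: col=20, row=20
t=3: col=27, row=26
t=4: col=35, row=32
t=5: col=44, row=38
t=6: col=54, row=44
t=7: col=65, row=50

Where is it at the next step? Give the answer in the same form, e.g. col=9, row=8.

Taking differences between consecutive positions: (+5,+6), (+6,+6), (+7,+6), (+8,+6), (+9,+6), (+10,+6), (+11,+6). These grow by (+1,+0) each step.
step 8: col=65, row=50 + (+12,+6) → col=77, row=56

col=77, row=56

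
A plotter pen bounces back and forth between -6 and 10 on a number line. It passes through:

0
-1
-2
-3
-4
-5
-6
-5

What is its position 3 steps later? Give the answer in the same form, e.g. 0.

The value travels 1 per step and bounces off the walls at -6 and 10.
  step 8: -5 → -4
  step 9: -4 → -3
  step 10: -3 → -2

-2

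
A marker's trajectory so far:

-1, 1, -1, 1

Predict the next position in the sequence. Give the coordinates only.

-1

Step-to-step displacements: +2, -2, +2; each is -1× the previous.
step 4: 1 − 2 → -1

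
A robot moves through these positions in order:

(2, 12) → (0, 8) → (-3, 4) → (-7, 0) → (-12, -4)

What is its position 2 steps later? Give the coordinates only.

Successive displacements: (-2, -4), (-3, -4), (-4, -4), (-5, -4) — each changes by (-1, +0).
step 5: (-12, -4) + (-6, -4) → (-18, -8)
step 6: (-18, -8) + (-7, -4) → (-25, -12)

(-25, -12)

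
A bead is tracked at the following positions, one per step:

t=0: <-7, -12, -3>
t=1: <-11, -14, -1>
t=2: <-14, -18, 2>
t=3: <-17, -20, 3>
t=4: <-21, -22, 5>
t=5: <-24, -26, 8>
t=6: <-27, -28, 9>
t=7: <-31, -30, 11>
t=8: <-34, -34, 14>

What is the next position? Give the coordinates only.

<-37, -36, 15>

Differencing gives <-4, -2, +2>, <-3, -4, +3>, <-3, -2, +1>, <-4, -2, +2>, <-3, -4, +3>, <-3, -2, +1>, <-4, -2, +2>, <-3, -4, +3>. This is the pattern <-4, -2, +2>, <-3, -4, +3>, <-3, -2, +1> repeated.
step 9: apply <-3, -2, +1> → <-37, -36, 15>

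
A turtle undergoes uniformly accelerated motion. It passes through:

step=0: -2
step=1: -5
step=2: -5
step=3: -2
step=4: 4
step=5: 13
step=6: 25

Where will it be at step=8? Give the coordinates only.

Successive displacements: -3, +0, +3, +6, +9, +12 — each changes by +3.
step 7: 25 + 15 → 40
step 8: 40 + 18 → 58

58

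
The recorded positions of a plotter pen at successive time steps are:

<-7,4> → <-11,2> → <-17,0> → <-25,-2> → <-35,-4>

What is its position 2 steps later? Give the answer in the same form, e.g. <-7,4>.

<-61,-8>

Taking differences between consecutive positions: <-4,-2>, <-6,-2>, <-8,-2>, <-10,-2>. These grow by <-2,+0> each step.
step 5: <-35,-4> + <-12,-2> → <-47,-6>
step 6: <-47,-6> + <-14,-2> → <-61,-8>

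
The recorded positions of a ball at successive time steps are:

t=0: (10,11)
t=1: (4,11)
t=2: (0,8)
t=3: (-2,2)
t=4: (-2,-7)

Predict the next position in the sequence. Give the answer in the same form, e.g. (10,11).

First differences are (-6,+0), (-4,-3), (-2,-6), (+0,-9); their common second difference is (+2,-3) (constant acceleration).
step 5: (-2,-7) + (+2,-12) → (0,-19)

(0,-19)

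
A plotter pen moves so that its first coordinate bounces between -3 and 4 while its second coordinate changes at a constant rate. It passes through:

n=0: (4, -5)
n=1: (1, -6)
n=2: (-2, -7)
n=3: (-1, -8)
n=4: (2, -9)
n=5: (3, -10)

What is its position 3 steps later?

The first coordinate travels 3 per step and bounces off the walls at -3 and 4.
  step 6: 3 → 0
  step 7: 0 → -3
  step 8: -3 → 0
The second coordinate changes by -1 each step: at step 8 it is -13.

(0, -13)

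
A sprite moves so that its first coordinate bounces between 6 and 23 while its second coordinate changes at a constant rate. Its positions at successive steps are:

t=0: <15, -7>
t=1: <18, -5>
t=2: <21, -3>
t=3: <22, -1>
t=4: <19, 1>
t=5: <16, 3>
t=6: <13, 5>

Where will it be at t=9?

The first coordinate travels 3 per step and bounces off the walls at 6 and 23.
  step 7: 13 → 10
  step 8: 10 → 7
  step 9: 7 → 8
The second coordinate changes by +2 each step: at step 9 it is 11.

<8, 11>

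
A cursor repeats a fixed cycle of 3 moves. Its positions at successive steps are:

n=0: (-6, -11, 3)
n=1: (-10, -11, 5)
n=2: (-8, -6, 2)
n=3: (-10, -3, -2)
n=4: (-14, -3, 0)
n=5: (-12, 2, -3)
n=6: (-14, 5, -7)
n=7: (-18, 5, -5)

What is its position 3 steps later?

Step-to-step displacements: (-4, +0, +2), (+2, +5, -3), (-2, +3, -4), (-4, +0, +2), (+2, +5, -3), (-2, +3, -4), (-4, +0, +2) — a repeating cycle of length 3.
step 8: apply (+2, +5, -3) → (-16, 10, -8)
step 9: apply (-2, +3, -4) → (-18, 13, -12)
step 10: apply (-4, +0, +2) → (-22, 13, -10)

(-22, 13, -10)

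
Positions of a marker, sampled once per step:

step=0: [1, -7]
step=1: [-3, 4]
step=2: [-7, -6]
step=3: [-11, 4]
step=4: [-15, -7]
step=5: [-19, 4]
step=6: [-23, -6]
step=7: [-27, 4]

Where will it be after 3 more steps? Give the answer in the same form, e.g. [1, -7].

[-39, -6]

First: linear, -4 per step → -39 at step 10.
Second: cycles through -7, 4, -6, 4 every 4 steps. Step 10 lands at position 2 of the cycle → -6.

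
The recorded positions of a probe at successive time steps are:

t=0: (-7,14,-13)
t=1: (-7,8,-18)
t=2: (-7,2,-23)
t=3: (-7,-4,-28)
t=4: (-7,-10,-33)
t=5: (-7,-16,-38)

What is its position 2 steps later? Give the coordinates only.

The position changes by (+0,-6,-5) every step.
step 6: (-7,-16,-38) + (+0,-6,-5) → (-7,-22,-43)
step 7: (-7,-22,-43) + (+0,-6,-5) → (-7,-28,-48)

(-7,-28,-48)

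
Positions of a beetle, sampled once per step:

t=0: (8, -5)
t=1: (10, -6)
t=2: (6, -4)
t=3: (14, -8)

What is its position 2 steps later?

Step-to-step displacements: (+2, -1), (-4, +2), (+8, -4); each is -2× the previous.
step 4: (14, -8) + (-16, +8) → (-2, 0)
step 5: (-2, 0) + (+32, -16) → (30, -16)

(30, -16)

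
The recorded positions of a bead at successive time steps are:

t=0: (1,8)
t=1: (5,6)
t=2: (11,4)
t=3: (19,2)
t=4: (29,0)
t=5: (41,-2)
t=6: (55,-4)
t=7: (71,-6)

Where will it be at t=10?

(131,-12)

Successive displacements: (+4,-2), (+6,-2), (+8,-2), (+10,-2), (+12,-2), (+14,-2), (+16,-2) — each changes by (+2,+0).
step 8: (71,-6) + (+18,-2) → (89,-8)
step 9: (89,-8) + (+20,-2) → (109,-10)
step 10: (109,-10) + (+22,-2) → (131,-12)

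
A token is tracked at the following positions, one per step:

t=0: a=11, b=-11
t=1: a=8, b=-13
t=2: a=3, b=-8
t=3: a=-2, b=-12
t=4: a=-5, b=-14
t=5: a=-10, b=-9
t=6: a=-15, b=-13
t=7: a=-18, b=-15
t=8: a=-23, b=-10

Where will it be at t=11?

The moves between consecutive positions are (-3, -2), (-5, +5), (-5, -4), (-3, -2), (-5, +5), (-5, -4), (-3, -2), (-5, +5); they repeat the 3-cycle [(-3, -2), (-5, +5), (-5, -4)].
step 9: apply (-5, -4) → a=-28, b=-14
step 10: apply (-3, -2) → a=-31, b=-16
step 11: apply (-5, +5) → a=-36, b=-11

a=-36, b=-11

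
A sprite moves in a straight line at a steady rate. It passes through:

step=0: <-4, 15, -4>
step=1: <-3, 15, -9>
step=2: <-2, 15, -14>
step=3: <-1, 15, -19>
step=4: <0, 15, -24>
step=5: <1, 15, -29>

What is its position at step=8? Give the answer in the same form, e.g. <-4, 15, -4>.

<4, 15, -44>

The position changes by <+1, +0, -5> every step.
step 6: <1, 15, -29> + <+1, +0, -5> → <2, 15, -34>
step 7: <2, 15, -34> + <+1, +0, -5> → <3, 15, -39>
step 8: <3, 15, -39> + <+1, +0, -5> → <4, 15, -44>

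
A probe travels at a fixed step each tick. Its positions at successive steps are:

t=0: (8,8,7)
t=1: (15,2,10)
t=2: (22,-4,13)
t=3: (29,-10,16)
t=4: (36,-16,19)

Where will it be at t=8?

(64,-40,31)

Constant displacement of (+7,-6,+3) per step.
step 5: (36,-16,19) + (+7,-6,+3) → (43,-22,22)
step 6: (43,-22,22) + (+7,-6,+3) → (50,-28,25)
step 7: (50,-28,25) + (+7,-6,+3) → (57,-34,28)
step 8: (57,-34,28) + (+7,-6,+3) → (64,-40,31)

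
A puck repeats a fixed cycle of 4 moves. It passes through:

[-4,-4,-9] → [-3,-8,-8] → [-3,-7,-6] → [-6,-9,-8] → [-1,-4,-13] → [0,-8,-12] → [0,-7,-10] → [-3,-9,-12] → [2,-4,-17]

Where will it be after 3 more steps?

[0,-9,-16]

Differencing gives [+1,-4,+1], [+0,+1,+2], [-3,-2,-2], [+5,+5,-5], [+1,-4,+1], [+0,+1,+2], [-3,-2,-2], [+5,+5,-5]. This is the pattern [+1,-4,+1], [+0,+1,+2], [-3,-2,-2], [+5,+5,-5] repeated.
step 9: apply [+1,-4,+1] → [3,-8,-16]
step 10: apply [+0,+1,+2] → [3,-7,-14]
step 11: apply [-3,-2,-2] → [0,-9,-16]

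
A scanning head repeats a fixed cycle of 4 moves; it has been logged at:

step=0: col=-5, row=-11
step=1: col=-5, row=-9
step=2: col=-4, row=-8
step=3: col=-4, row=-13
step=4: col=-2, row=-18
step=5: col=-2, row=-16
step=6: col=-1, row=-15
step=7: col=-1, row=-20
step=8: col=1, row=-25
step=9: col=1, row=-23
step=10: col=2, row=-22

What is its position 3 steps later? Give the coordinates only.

The moves between consecutive positions are (+0, +2), (+1, +1), (+0, -5), (+2, -5), (+0, +2), (+1, +1), (+0, -5), (+2, -5), (+0, +2), (+1, +1); they repeat the 4-cycle [(+0, +2), (+1, +1), (+0, -5), (+2, -5)].
step 11: apply (+0, -5) → col=2, row=-27
step 12: apply (+2, -5) → col=4, row=-32
step 13: apply (+0, +2) → col=4, row=-30

col=4, row=-30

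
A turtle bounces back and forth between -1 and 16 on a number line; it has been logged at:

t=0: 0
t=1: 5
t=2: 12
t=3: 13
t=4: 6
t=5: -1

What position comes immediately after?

The value travels 7 per step and bounces off the walls at -1 and 16.
  step 6: -1 → 6

6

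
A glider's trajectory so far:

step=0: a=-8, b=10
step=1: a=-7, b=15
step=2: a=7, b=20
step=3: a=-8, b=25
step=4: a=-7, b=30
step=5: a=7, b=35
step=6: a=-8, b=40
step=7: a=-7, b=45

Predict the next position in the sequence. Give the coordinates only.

The a coordinate repeats the cycle [-8, -7, 7] with period 3; step 8 mod 3 = 2, giving 7.
The b coordinate changes by +5 each step, so at step 8 it is 10 + 8·(5) = 50.

a=7, b=50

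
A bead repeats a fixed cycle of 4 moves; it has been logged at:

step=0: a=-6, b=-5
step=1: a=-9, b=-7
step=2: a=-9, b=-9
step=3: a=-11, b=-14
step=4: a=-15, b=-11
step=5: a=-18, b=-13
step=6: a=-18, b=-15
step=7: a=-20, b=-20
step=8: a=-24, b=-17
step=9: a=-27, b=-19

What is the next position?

a=-27, b=-21

The moves between consecutive positions are (-3, -2), (+0, -2), (-2, -5), (-4, +3), (-3, -2), (+0, -2), (-2, -5), (-4, +3), (-3, -2); they repeat the 4-cycle [(-3, -2), (+0, -2), (-2, -5), (-4, +3)].
step 10: apply (+0, -2) → a=-27, b=-21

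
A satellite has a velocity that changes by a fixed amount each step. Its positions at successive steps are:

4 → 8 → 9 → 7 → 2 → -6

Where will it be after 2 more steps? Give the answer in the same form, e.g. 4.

-31

Successive displacements: +4, +1, -2, -5, -8 — each changes by -3.
step 6: -6 − 11 → -17
step 7: -17 − 14 → -31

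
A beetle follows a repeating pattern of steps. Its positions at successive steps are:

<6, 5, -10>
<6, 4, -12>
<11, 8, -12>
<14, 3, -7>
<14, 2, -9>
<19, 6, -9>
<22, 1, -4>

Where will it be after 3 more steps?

<30, -1, -1>

Differencing gives <+0, -1, -2>, <+5, +4, +0>, <+3, -5, +5>, <+0, -1, -2>, <+5, +4, +0>, <+3, -5, +5>. This is the pattern <+0, -1, -2>, <+5, +4, +0>, <+3, -5, +5> repeated.
step 7: apply <+0, -1, -2> → <22, 0, -6>
step 8: apply <+5, +4, +0> → <27, 4, -6>
step 9: apply <+3, -5, +5> → <30, -1, -1>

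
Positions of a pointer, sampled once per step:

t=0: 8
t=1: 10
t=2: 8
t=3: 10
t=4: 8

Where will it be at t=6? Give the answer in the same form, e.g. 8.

Step-to-step displacements: +2, -2, +2, -2; each is -1× the previous.
step 5: 8 + 2 → 10
step 6: 10 − 2 → 8

8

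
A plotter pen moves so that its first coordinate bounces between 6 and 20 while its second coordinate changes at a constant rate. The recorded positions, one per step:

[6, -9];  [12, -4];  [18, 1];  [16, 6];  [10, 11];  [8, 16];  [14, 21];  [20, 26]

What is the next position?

The first coordinate reflects between 6 and 20, moving 6 per step.
  step 8: 20 → 14
The second coordinate changes by +5 each step: at step 8 it is 31.

[14, 31]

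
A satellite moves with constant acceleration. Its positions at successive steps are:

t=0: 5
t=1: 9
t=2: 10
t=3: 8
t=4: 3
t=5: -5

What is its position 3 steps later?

-47

First differences are +4, +1, -2, -5, -8; their common second difference is -3 (constant acceleration).
step 6: -5 − 11 → -16
step 7: -16 − 14 → -30
step 8: -30 − 17 → -47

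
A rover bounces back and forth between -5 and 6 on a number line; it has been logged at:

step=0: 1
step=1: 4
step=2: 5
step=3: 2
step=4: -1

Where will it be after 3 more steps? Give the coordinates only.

The value reflects between -5 and 6, moving 3 per step.
  step 5: -1 → -4
  step 6: -4 → -3
  step 7: -3 → 0

0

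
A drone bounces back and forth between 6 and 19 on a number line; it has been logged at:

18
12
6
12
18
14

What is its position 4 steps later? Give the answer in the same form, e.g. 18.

16

The value reflects between 6 and 19, moving 6 per step.
  step 6: 14 → 8
  step 7: 8 → 10
  step 8: 10 → 16
  step 9: 16 → 16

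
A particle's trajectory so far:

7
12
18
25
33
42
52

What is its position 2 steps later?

Taking differences between consecutive positions: +5, +6, +7, +8, +9, +10. These grow by +1 each step.
step 7: 52 + 11 → 63
step 8: 63 + 12 → 75

75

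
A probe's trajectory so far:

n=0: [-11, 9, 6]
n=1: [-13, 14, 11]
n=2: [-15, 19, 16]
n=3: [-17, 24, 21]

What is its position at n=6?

The position changes by [-2, +5, +5] every step.
step 4: [-17, 24, 21] + [-2, +5, +5] → [-19, 29, 26]
step 5: [-19, 29, 26] + [-2, +5, +5] → [-21, 34, 31]
step 6: [-21, 34, 31] + [-2, +5, +5] → [-23, 39, 36]

[-23, 39, 36]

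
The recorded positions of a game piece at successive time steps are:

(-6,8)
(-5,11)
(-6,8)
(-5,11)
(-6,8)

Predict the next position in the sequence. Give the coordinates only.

Consecutive displacements (+1,+3), (-1,-3), (+1,+3), (-1,-3) scale by a factor of -1 each step.
step 5: (-6,8) + (+1,+3) → (-5,11)

(-5,11)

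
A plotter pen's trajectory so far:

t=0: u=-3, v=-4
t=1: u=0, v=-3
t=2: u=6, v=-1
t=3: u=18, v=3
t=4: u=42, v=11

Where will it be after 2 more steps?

The jumps are (+3, +1), (+6, +2), (+12, +4), (+24, +8) — a geometric progression with ratio 2.
step 5: u=42, v=11 + (+48, +16) → u=90, v=27
step 6: u=90, v=27 + (+96, +32) → u=186, v=59

u=186, v=59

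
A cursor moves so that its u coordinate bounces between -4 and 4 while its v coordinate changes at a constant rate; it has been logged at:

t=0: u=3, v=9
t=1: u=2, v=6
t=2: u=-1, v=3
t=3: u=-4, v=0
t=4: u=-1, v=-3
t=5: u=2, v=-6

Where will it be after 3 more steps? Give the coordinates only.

u=-3, v=-15

The u coordinate travels 3 per step and bounces off the walls at -4 and 4.
  step 6: 2 → 3
  step 7: 3 → 0
  step 8: 0 → -3
The v coordinate changes by -3 each step: at step 8 it is -15.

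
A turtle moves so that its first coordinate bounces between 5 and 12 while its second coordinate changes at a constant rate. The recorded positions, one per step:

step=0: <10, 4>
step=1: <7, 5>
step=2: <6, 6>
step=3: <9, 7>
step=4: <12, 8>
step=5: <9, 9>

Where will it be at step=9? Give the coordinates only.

The first coordinate travels 3 per step and bounces off the walls at 5 and 12.
  step 6: 9 → 6
  step 7: 6 → 7
  step 8: 7 → 10
  step 9: 10 → 11
The second coordinate changes by +1 each step: at step 9 it is 13.

<11, 13>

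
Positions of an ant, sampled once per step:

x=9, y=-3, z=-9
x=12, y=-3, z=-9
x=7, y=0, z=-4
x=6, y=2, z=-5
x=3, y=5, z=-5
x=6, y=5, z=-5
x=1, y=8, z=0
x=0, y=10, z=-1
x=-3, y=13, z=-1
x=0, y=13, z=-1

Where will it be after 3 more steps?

Step-to-step displacements: (+3, +0, +0), (-5, +3, +5), (-1, +2, -1), (-3, +3, +0), (+3, +0, +0), (-5, +3, +5), (-1, +2, -1), (-3, +3, +0), (+3, +0, +0) — a repeating cycle of length 4.
step 10: apply (-5, +3, +5) → x=-5, y=16, z=4
step 11: apply (-1, +2, -1) → x=-6, y=18, z=3
step 12: apply (-3, +3, +0) → x=-9, y=21, z=3

x=-9, y=21, z=3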